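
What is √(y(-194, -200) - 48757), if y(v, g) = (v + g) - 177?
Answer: 4*I*√3083 ≈ 222.1*I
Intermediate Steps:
y(v, g) = -177 + g + v (y(v, g) = (g + v) - 177 = -177 + g + v)
√(y(-194, -200) - 48757) = √((-177 - 200 - 194) - 48757) = √(-571 - 48757) = √(-49328) = 4*I*√3083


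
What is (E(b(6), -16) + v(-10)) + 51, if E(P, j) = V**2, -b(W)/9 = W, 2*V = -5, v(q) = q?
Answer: 189/4 ≈ 47.250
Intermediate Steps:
V = -5/2 (V = (1/2)*(-5) = -5/2 ≈ -2.5000)
b(W) = -9*W
E(P, j) = 25/4 (E(P, j) = (-5/2)**2 = 25/4)
(E(b(6), -16) + v(-10)) + 51 = (25/4 - 10) + 51 = -15/4 + 51 = 189/4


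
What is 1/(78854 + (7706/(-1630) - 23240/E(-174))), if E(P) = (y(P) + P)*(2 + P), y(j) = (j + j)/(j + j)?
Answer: 6062785/478041450773 ≈ 1.2683e-5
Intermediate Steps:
y(j) = 1 (y(j) = (2*j)/((2*j)) = (2*j)*(1/(2*j)) = 1)
E(P) = (1 + P)*(2 + P)
1/(78854 + (7706/(-1630) - 23240/E(-174))) = 1/(78854 + (7706/(-1630) - 23240/(2 + (-174)² + 3*(-174)))) = 1/(78854 + (7706*(-1/1630) - 23240/(2 + 30276 - 522))) = 1/(78854 + (-3853/815 - 23240/29756)) = 1/(78854 + (-3853/815 - 23240*1/29756)) = 1/(78854 + (-3853/815 - 5810/7439)) = 1/(78854 - 33397617/6062785) = 1/(478041450773/6062785) = 6062785/478041450773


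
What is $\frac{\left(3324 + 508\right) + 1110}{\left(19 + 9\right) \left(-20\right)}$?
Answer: $- \frac{353}{40} \approx -8.825$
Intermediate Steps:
$\frac{\left(3324 + 508\right) + 1110}{\left(19 + 9\right) \left(-20\right)} = \frac{3832 + 1110}{28 \left(-20\right)} = \frac{4942}{-560} = 4942 \left(- \frac{1}{560}\right) = - \frac{353}{40}$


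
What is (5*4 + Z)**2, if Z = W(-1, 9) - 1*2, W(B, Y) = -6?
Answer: 144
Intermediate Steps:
Z = -8 (Z = -6 - 1*2 = -6 - 2 = -8)
(5*4 + Z)**2 = (5*4 - 8)**2 = (20 - 8)**2 = 12**2 = 144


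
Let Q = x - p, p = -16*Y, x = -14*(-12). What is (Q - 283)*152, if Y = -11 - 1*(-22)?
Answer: 9272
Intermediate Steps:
Y = 11 (Y = -11 + 22 = 11)
x = 168
p = -176 (p = -16*11 = -176)
Q = 344 (Q = 168 - 1*(-176) = 168 + 176 = 344)
(Q - 283)*152 = (344 - 283)*152 = 61*152 = 9272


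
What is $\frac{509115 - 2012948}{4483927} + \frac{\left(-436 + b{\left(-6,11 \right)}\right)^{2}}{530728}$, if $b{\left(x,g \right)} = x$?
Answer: $\frac{319146041}{9753055774} \approx 0.032723$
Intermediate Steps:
$\frac{509115 - 2012948}{4483927} + \frac{\left(-436 + b{\left(-6,11 \right)}\right)^{2}}{530728} = \frac{509115 - 2012948}{4483927} + \frac{\left(-436 - 6\right)^{2}}{530728} = \left(-1503833\right) \frac{1}{4483927} + \left(-442\right)^{2} \cdot \frac{1}{530728} = - \frac{24653}{73507} + 195364 \cdot \frac{1}{530728} = - \frac{24653}{73507} + \frac{48841}{132682} = \frac{319146041}{9753055774}$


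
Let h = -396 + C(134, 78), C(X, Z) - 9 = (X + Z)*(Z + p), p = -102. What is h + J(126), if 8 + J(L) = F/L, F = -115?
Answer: -690973/126 ≈ -5483.9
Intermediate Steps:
C(X, Z) = 9 + (-102 + Z)*(X + Z) (C(X, Z) = 9 + (X + Z)*(Z - 102) = 9 + (X + Z)*(-102 + Z) = 9 + (-102 + Z)*(X + Z))
J(L) = -8 - 115/L
h = -5475 (h = -396 + (9 + 78**2 - 102*134 - 102*78 + 134*78) = -396 + (9 + 6084 - 13668 - 7956 + 10452) = -396 - 5079 = -5475)
h + J(126) = -5475 + (-8 - 115/126) = -5475 - 1123/126 = -690973/126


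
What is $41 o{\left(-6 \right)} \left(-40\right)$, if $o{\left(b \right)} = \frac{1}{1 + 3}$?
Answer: $-410$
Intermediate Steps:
$o{\left(b \right)} = \frac{1}{4}$
$41 o{\left(-6 \right)} \left(-40\right) = 41 \cdot \frac{1}{4} \left(-40\right) = \frac{41}{4} \left(-40\right) = -410$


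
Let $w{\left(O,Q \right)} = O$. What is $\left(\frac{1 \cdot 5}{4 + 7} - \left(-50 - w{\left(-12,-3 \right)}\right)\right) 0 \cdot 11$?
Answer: $0$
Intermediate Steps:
$\left(\frac{1 \cdot 5}{4 + 7} - \left(-50 - w{\left(-12,-3 \right)}\right)\right) 0 \cdot 11 = \left(\frac{1 \cdot 5}{4 + 7} + \left(\left(-12 + 129\right) - 79\right)\right) 0 \cdot 11 = \left(\frac{5}{11} + \left(117 - 79\right)\right) 0 = \left(5 \cdot \frac{1}{11} + 38\right) 0 = \left(\frac{5}{11} + 38\right) 0 = \frac{423}{11} \cdot 0 = 0$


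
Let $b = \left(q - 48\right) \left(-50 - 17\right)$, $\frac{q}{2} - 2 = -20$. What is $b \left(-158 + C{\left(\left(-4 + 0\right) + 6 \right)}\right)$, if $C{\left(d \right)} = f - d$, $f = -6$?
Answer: $-934248$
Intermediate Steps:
$q = -36$ ($q = 4 + 2 \left(-20\right) = 4 - 40 = -36$)
$b = 5628$ ($b = \left(-36 - 48\right) \left(-50 - 17\right) = \left(-84\right) \left(-67\right) = 5628$)
$C{\left(d \right)} = -6 - d$
$b \left(-158 + C{\left(\left(-4 + 0\right) + 6 \right)}\right) = 5628 \left(-158 - 8\right) = 5628 \left(-166\right) = -934248$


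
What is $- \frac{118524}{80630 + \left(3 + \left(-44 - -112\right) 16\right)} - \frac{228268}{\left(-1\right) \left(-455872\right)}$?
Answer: $- \frac{18171515539}{9313578928} \approx -1.9511$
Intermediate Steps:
$- \frac{118524}{80630 + \left(3 + \left(-44 - -112\right) 16\right)} - \frac{228268}{\left(-1\right) \left(-455872\right)} = - \frac{118524}{80630 + \left(3 + \left(-44 + 112\right) 16\right)} - \frac{228268}{455872} = - \frac{118524}{80630 + \left(3 + 68 \cdot 16\right)} - \frac{57067}{113968} = - \frac{118524}{80630 + \left(3 + 1088\right)} - \frac{57067}{113968} = - \frac{118524}{80630 + 1091} - \frac{57067}{113968} = - \frac{118524}{81721} - \frac{57067}{113968} = - \frac{18171515539}{9313578928}$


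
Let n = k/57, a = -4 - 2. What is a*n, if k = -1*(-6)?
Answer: -12/19 ≈ -0.63158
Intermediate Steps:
k = 6
a = -6
n = 2/19 (n = 6/57 = 6*(1/57) = 2/19 ≈ 0.10526)
a*n = -6*2/19 = -12/19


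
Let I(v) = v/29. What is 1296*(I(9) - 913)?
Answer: -34302528/29 ≈ -1.1828e+6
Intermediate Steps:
I(v) = v/29 (I(v) = v*(1/29) = v/29)
1296*(I(9) - 913) = 1296*((1/29)*9 - 913) = 1296*(9/29 - 913) = 1296*(-26468/29) = -34302528/29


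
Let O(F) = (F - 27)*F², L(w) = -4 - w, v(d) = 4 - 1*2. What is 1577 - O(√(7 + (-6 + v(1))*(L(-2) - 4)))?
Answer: 2414 - 31*√31 ≈ 2241.4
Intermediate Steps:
v(d) = 2 (v(d) = 4 - 2 = 2)
O(F) = F²*(-27 + F) (O(F) = (-27 + F)*F² = F²*(-27 + F))
1577 - O(√(7 + (-6 + v(1))*(L(-2) - 4))) = 1577 - (√(7 + (-6 + 2)*((-4 - 1*(-2)) - 4)))²*(-27 + √(7 + (-6 + 2)*((-4 - 1*(-2)) - 4))) = 1577 - (√(7 - 4*((-4 + 2) - 4)))²*(-27 + √(7 - 4*((-4 + 2) - 4))) = 1577 - (√(7 - 4*(-2 - 4)))²*(-27 + √(7 - 4*(-2 - 4))) = 1577 - (√(7 - 4*(-6)))²*(-27 + √(7 - 4*(-6))) = 1577 - (√(7 + 24))²*(-27 + √(7 + 24)) = 1577 - (√31)²*(-27 + √31) = 1577 - 31*(-27 + √31) = 1577 - (-837 + 31*√31) = 1577 + (837 - 31*√31) = 2414 - 31*√31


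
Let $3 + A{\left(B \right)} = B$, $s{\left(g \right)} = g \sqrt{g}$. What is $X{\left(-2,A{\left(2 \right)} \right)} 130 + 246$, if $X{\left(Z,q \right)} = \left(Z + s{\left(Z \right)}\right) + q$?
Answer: $-144 - 260 i \sqrt{2} \approx -144.0 - 367.7 i$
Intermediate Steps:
$s{\left(g \right)} = g^{\frac{3}{2}}$
$A{\left(B \right)} = -3 + B$
$X{\left(Z,q \right)} = Z + q + Z^{\frac{3}{2}}$ ($X{\left(Z,q \right)} = \left(Z + Z^{\frac{3}{2}}\right) + q = Z + q + Z^{\frac{3}{2}}$)
$X{\left(-2,A{\left(2 \right)} \right)} 130 + 246 = \left(-2 + \left(-3 + 2\right) + \left(-2\right)^{\frac{3}{2}}\right) 130 + 246 = \left(-2 - 1 - 2 i \sqrt{2}\right) 130 + 246 = \left(-3 - 2 i \sqrt{2}\right) 130 + 246 = \left(-390 - 260 i \sqrt{2}\right) + 246 = -144 - 260 i \sqrt{2}$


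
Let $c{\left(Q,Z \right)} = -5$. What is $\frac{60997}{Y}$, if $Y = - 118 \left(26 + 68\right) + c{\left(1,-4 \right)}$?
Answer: $- \frac{60997}{11097} \approx -5.4967$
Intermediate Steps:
$Y = -11097$ ($Y = - 118 \left(26 + 68\right) - 5 = \left(-118\right) 94 - 5 = -11092 - 5 = -11097$)
$\frac{60997}{Y} = \frac{60997}{-11097} = 60997 \left(- \frac{1}{11097}\right) = - \frac{60997}{11097}$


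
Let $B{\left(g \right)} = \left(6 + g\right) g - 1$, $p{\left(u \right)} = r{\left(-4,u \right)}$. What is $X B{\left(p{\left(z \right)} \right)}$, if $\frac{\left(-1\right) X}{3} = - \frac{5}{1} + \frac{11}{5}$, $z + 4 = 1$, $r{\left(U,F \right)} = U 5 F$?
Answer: $\frac{166278}{5} \approx 33256.0$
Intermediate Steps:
$r{\left(U,F \right)} = 5 F U$ ($r{\left(U,F \right)} = 5 U F = 5 F U$)
$z = -3$ ($z = -4 + 1 = -3$)
$p{\left(u \right)} = - 20 u$ ($p{\left(u \right)} = 5 u \left(-4\right) = - 20 u$)
$X = \frac{42}{5}$ ($X = - 3 \left(- \frac{5}{1} + \frac{11}{5}\right) = - 3 \left(\left(-5\right) 1 + 11 \cdot \frac{1}{5}\right) = - 3 \left(-5 + \frac{11}{5}\right) = \left(-3\right) \left(- \frac{14}{5}\right) = \frac{42}{5} \approx 8.4$)
$B{\left(g \right)} = -1 + g \left(6 + g\right)$ ($B{\left(g \right)} = g \left(6 + g\right) - 1 = -1 + g \left(6 + g\right)$)
$X B{\left(p{\left(z \right)} \right)} = \frac{42 \left(-1 + \left(\left(-20\right) \left(-3\right)\right)^{2} + 6 \left(\left(-20\right) \left(-3\right)\right)\right)}{5} = \frac{42 \left(-1 + 60^{2} + 6 \cdot 60\right)}{5} = \frac{42 \left(-1 + 3600 + 360\right)}{5} = \frac{42}{5} \cdot 3959 = \frac{166278}{5}$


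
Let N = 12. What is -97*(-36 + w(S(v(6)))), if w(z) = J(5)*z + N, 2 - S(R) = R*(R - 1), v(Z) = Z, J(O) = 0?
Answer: 2328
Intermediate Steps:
S(R) = 2 - R*(-1 + R) (S(R) = 2 - R*(R - 1) = 2 - R*(-1 + R))
w(z) = 12 (w(z) = 0*z + 12 = 0 + 12 = 12)
-97*(-36 + w(S(v(6)))) = -97*(-36 + 12) = -97*(-24) = 2328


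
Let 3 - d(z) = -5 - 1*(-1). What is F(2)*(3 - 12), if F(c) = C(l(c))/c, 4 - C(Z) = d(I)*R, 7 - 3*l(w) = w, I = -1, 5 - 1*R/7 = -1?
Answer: 1305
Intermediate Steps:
R = 42 (R = 35 - 7*(-1) = 35 + 7 = 42)
d(z) = 7 (d(z) = 3 - (-5 - 1*(-1)) = 3 - (-5 + 1) = 3 - 1*(-4) = 3 + 4 = 7)
l(w) = 7/3 - w/3
C(Z) = -290 (C(Z) = 4 - 7*42 = 4 - 1*294 = 4 - 294 = -290)
F(c) = -290/c
F(2)*(3 - 12) = (-290/2)*(3 - 12) = -290*1/2*(-9) = -145*(-9) = 1305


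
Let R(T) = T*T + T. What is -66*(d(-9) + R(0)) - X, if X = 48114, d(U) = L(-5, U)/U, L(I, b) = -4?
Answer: -144430/3 ≈ -48143.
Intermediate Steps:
d(U) = -4/U
R(T) = T + T² (R(T) = T² + T = T + T²)
-66*(d(-9) + R(0)) - X = -66*(-4/(-9) + 0*(1 + 0)) - 1*48114 = -66*(-4*(-⅑) + 0*1) - 48114 = -66*(4/9 + 0) - 48114 = -66*4/9 - 48114 = -88/3 - 48114 = -144430/3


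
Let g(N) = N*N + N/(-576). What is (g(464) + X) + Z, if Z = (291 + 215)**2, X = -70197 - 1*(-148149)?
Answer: 19774195/36 ≈ 5.4928e+5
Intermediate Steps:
g(N) = N**2 - N/576 (g(N) = N**2 + N*(-1/576) = N**2 - N/576)
X = 77952 (X = -70197 + 148149 = 77952)
Z = 256036 (Z = 506**2 = 256036)
(g(464) + X) + Z = (464*(-1/576 + 464) + 77952) + 256036 = (464*(267263/576) + 77952) + 256036 = (7750627/36 + 77952) + 256036 = 10556899/36 + 256036 = 19774195/36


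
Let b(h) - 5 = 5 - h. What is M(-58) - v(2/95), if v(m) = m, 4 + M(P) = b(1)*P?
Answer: -49972/95 ≈ -526.02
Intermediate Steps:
b(h) = 10 - h (b(h) = 5 + (5 - h) = 10 - h)
M(P) = -4 + 9*P (M(P) = -4 + (10 - 1*1)*P = -4 + (10 - 1)*P = -4 + 9*P)
M(-58) - v(2/95) = (-4 + 9*(-58)) - 2/95 = (-4 - 522) - 2/95 = -526 - 1*2/95 = -526 - 2/95 = -49972/95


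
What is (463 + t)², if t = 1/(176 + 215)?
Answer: 32773309156/152881 ≈ 2.1437e+5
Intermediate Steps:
t = 1/391 ≈ 0.0025575
(463 + t)² = (463 + 1/391)² = (181034/391)² = 32773309156/152881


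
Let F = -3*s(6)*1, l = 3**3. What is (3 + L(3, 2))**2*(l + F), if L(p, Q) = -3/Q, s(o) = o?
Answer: 81/4 ≈ 20.250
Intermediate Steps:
l = 27
F = -18 (F = -3*6*1 = -18*1 = -18)
(3 + L(3, 2))**2*(l + F) = (3 - 3/2)**2*(27 - 18) = (3 - 3*1/2)**2*9 = (3 - 3/2)**2*9 = (3/2)**2*9 = (9/4)*9 = 81/4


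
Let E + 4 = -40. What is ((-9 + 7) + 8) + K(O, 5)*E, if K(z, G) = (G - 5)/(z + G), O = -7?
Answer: 6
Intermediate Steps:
K(z, G) = (-5 + G)/(G + z)
E = -44 (E = -4 - 40 = -44)
((-9 + 7) + 8) + K(O, 5)*E = ((-9 + 7) + 8) + ((-5 + 5)/(5 - 7))*(-44) = (-2 + 8) + (0/(-2))*(-44) = 6 - ½*0*(-44) = 6 + 0*(-44) = 6 + 0 = 6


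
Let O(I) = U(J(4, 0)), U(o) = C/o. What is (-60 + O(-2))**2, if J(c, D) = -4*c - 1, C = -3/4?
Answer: 16621929/4624 ≈ 3594.7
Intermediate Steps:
C = -3/4 (C = -3*1/4 = -3/4 ≈ -0.75000)
J(c, D) = -1 - 4*c
U(o) = -3/(4*o)
O(I) = 3/68 (O(I) = -3/(4*(-1 - 4*4)) = -3/(4*(-1 - 16)) = -3/4/(-17) = -3/4*(-1/17) = 3/68)
(-60 + O(-2))**2 = (-60 + 3/68)**2 = (-4077/68)**2 = 16621929/4624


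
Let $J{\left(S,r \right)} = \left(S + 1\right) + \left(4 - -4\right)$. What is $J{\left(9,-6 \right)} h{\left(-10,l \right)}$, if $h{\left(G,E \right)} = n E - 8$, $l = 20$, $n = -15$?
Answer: $-5544$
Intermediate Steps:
$h{\left(G,E \right)} = -8 - 15 E$ ($h{\left(G,E \right)} = - 15 E - 8 = -8 - 15 E$)
$J{\left(S,r \right)} = 9 + S$ ($J{\left(S,r \right)} = \left(1 + S\right) + \left(4 + 4\right) = \left(1 + S\right) + 8 = 9 + S$)
$J{\left(9,-6 \right)} h{\left(-10,l \right)} = \left(9 + 9\right) \left(-8 - 300\right) = 18 \left(-8 - 300\right) = 18 \left(-308\right) = -5544$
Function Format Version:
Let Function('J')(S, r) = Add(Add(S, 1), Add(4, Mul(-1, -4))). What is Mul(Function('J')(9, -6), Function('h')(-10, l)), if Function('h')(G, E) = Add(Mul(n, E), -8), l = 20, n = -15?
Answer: -5544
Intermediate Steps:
Function('h')(G, E) = Add(-8, Mul(-15, E)) (Function('h')(G, E) = Add(Mul(-15, E), -8) = Add(-8, Mul(-15, E)))
Function('J')(S, r) = Add(9, S) (Function('J')(S, r) = Add(Add(1, S), Add(4, 4)) = Add(Add(1, S), 8) = Add(9, S))
Mul(Function('J')(9, -6), Function('h')(-10, l)) = Mul(Add(9, 9), Add(-8, Mul(-15, 20))) = Mul(18, Add(-8, -300)) = Mul(18, -308) = -5544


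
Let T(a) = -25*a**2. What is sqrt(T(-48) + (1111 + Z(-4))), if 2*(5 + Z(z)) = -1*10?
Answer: I*sqrt(56499) ≈ 237.7*I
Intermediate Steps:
Z(z) = -10 (Z(z) = -5 + (-1*10)/2 = -5 + (1/2)*(-10) = -5 - 5 = -10)
sqrt(T(-48) + (1111 + Z(-4))) = sqrt(-25*(-48)**2 + (1111 - 10)) = sqrt(-25*2304 + 1101) = sqrt(-57600 + 1101) = sqrt(-56499) = I*sqrt(56499)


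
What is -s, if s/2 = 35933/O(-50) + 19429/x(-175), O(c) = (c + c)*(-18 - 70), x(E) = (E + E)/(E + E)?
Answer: -171011133/4400 ≈ -38866.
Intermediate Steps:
x(E) = 1 (x(E) = (2*E)/((2*E)) = (2*E)*(1/(2*E)) = 1)
O(c) = -176*c (O(c) = (2*c)*(-88) = -176*c)
s = 171011133/4400 (s = 2*(35933/((-176*(-50))) + 19429/1) = 2*(35933/8800 + 19429*1) = 2*(35933*(1/8800) + 19429) = 2*(35933/8800 + 19429) = 2*(171011133/8800) = 171011133/4400 ≈ 38866.)
-s = -1*171011133/4400 = -171011133/4400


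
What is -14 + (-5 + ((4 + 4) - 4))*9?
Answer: -23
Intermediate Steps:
-14 + (-5 + ((4 + 4) - 4))*9 = -14 + (-5 + (8 - 4))*9 = -14 + (-5 + 4)*9 = -14 - 1*9 = -14 - 9 = -23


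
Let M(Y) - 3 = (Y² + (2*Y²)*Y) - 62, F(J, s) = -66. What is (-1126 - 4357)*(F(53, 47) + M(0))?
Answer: 685375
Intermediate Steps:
M(Y) = -59 + Y² + 2*Y³ (M(Y) = 3 + ((Y² + (2*Y²)*Y) - 62) = 3 + ((Y² + 2*Y³) - 62) = 3 + (-62 + Y² + 2*Y³) = -59 + Y² + 2*Y³)
(-1126 - 4357)*(F(53, 47) + M(0)) = (-1126 - 4357)*(-66 + (-59 + 0² + 2*0³)) = -5483*(-66 + (-59 + 0 + 2*0)) = -5483*(-66 + (-59 + 0 + 0)) = -5483*(-66 - 59) = -5483*(-125) = 685375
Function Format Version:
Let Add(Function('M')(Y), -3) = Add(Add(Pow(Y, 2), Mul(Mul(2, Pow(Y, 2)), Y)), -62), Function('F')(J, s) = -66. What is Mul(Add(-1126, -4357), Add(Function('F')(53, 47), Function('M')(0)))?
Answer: 685375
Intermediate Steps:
Function('M')(Y) = Add(-59, Pow(Y, 2), Mul(2, Pow(Y, 3))) (Function('M')(Y) = Add(3, Add(Add(Pow(Y, 2), Mul(Mul(2, Pow(Y, 2)), Y)), -62)) = Add(3, Add(Add(Pow(Y, 2), Mul(2, Pow(Y, 3))), -62)) = Add(3, Add(-62, Pow(Y, 2), Mul(2, Pow(Y, 3)))) = Add(-59, Pow(Y, 2), Mul(2, Pow(Y, 3))))
Mul(Add(-1126, -4357), Add(Function('F')(53, 47), Function('M')(0))) = Mul(Add(-1126, -4357), Add(-66, Add(-59, Pow(0, 2), Mul(2, Pow(0, 3))))) = Mul(-5483, Add(-66, Add(-59, 0, Mul(2, 0)))) = Mul(-5483, Add(-66, Add(-59, 0, 0))) = Mul(-5483, Add(-66, -59)) = Mul(-5483, -125) = 685375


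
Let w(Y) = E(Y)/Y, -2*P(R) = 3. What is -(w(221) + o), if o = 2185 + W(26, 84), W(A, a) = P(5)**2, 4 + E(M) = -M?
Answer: -1932629/884 ≈ -2186.2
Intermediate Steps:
P(R) = -3/2 (P(R) = -1/2*3 = -3/2)
E(M) = -4 - M
W(A, a) = 9/4 (W(A, a) = (-3/2)**2 = 9/4)
w(Y) = (-4 - Y)/Y
o = 8749/4 (o = 2185 + 9/4 = 8749/4 ≈ 2187.3)
-(w(221) + o) = -((-4 - 1*221)/221 + 8749/4) = -((-4 - 221)/221 + 8749/4) = -((1/221)*(-225) + 8749/4) = -(-225/221 + 8749/4) = -1*1932629/884 = -1932629/884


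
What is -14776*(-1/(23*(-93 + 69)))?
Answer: -1847/69 ≈ -26.768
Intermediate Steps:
-14776*(-1/(23*(-93 + 69))) = -14776/((-23*(-24))) = -14776/552 = -14776*1/552 = -1847/69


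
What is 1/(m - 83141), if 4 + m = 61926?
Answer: -1/21219 ≈ -4.7128e-5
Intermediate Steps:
m = 61922 (m = -4 + 61926 = 61922)
1/(m - 83141) = 1/(61922 - 83141) = 1/(-21219) = -1/21219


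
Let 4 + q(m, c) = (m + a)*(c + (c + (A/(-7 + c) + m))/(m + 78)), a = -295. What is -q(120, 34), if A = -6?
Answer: 5426114/891 ≈ 6089.9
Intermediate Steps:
q(m, c) = -4 + (-295 + m)*(c + (c + m - 6/(-7 + c))/(78 + m)) (q(m, c) = -4 + (m - 295)*(c + (c + (-6/(-7 + c) + m))/(m + 78)) = -4 + (-295 + m)*(c + (c + (m - 6/(-7 + c)))/(78 + m)) = -4 + (-295 + m)*(c + (c + m - 6/(-7 + c))/(78 + m)))
-q(120, 34) = -(3954 - 23305*34² - 7*120² + 2087*120 + 162823*34 + 34²*120² - 216*120*34² - 6*34*120² + 1213*34*120)/(-546 - 7*120 + 78*34 + 34*120) = -(3954 - 23305*1156 - 7*14400 + 250440 + 5535982 + 1156*14400 - 216*120*1156 - 6*34*14400 + 4949040)/(-546 - 840 + 2652 + 4080) = -(3954 - 26940580 - 100800 + 250440 + 5535982 + 16646400 - 29963520 - 2937600 + 4949040)/5346 = -(-32556684)/5346 = -1*(-5426114/891) = 5426114/891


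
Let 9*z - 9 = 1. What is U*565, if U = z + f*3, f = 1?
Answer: 20905/9 ≈ 2322.8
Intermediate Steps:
z = 10/9 (z = 1 + (⅑)*1 = 1 + ⅑ = 10/9 ≈ 1.1111)
U = 37/9 (U = 10/9 + 1*3 = 10/9 + 3 = 37/9 ≈ 4.1111)
U*565 = (37/9)*565 = 20905/9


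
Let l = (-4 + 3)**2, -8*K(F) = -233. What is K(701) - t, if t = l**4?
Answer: 225/8 ≈ 28.125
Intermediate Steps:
K(F) = 233/8 (K(F) = -1/8*(-233) = 233/8)
l = 1 (l = (-1)**2 = 1)
t = 1 (t = 1**4 = 1)
K(701) - t = 233/8 - 1*1 = 233/8 - 1 = 225/8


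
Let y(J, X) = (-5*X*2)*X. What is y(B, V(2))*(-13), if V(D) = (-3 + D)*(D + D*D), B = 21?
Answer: 4680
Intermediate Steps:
V(D) = (-3 + D)*(D + D²)
y(J, X) = -10*X² (y(J, X) = (-10*X)*X = -10*X²)
y(B, V(2))*(-13) = -10*4*(-3 + 2² - 2*2)²*(-13) = -10*4*(-3 + 4 - 4)²*(-13) = -10*(2*(-3))²*(-13) = -10*(-6)²*(-13) = -10*36*(-13) = -360*(-13) = 4680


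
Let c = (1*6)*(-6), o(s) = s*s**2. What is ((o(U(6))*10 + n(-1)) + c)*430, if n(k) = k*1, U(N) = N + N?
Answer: 7414490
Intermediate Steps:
U(N) = 2*N
o(s) = s**3
c = -36 (c = 6*(-6) = -36)
n(k) = k
((o(U(6))*10 + n(-1)) + c)*430 = (((2*6)**3*10 - 1) - 36)*430 = ((12**3*10 - 1) - 36)*430 = ((1728*10 - 1) - 36)*430 = ((17280 - 1) - 36)*430 = (17279 - 36)*430 = 17243*430 = 7414490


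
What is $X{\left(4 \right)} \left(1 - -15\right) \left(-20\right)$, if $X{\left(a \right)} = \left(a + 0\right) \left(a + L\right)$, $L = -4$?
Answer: $0$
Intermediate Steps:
$X{\left(a \right)} = a \left(-4 + a\right)$ ($X{\left(a \right)} = \left(a + 0\right) \left(a - 4\right) = a \left(-4 + a\right)$)
$X{\left(4 \right)} \left(1 - -15\right) \left(-20\right) = 4 \left(-4 + 4\right) \left(1 - -15\right) \left(-20\right) = 4 \cdot 0 \left(1 + 15\right) \left(-20\right) = 0 \cdot 16 \left(-20\right) = 0 \left(-20\right) = 0$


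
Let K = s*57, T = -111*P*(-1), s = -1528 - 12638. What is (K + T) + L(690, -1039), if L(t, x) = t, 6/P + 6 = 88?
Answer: -33077319/41 ≈ -8.0676e+5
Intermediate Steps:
P = 3/41 (P = 6/(-6 + 88) = 6/82 = 6*(1/82) = 3/41 ≈ 0.073171)
s = -14166
T = 333/41 (T = -111*3/41*(-1) = -333/41*(-1) = 333/41 ≈ 8.1219)
K = -807462 (K = -14166*57 = -807462)
(K + T) + L(690, -1039) = (-807462 + 333/41) + 690 = -33105609/41 + 690 = -33077319/41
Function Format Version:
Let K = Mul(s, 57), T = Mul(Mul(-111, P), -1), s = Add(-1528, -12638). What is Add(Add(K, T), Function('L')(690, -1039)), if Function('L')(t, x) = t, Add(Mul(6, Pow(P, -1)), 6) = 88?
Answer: Rational(-33077319, 41) ≈ -8.0676e+5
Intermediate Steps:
P = Rational(3, 41) (P = Mul(6, Pow(Add(-6, 88), -1)) = Mul(6, Pow(82, -1)) = Mul(6, Rational(1, 82)) = Rational(3, 41) ≈ 0.073171)
s = -14166
T = Rational(333, 41) (T = Mul(Mul(-111, Rational(3, 41)), -1) = Mul(Rational(-333, 41), -1) = Rational(333, 41) ≈ 8.1219)
K = -807462 (K = Mul(-14166, 57) = -807462)
Add(Add(K, T), Function('L')(690, -1039)) = Add(Add(-807462, Rational(333, 41)), 690) = Add(Rational(-33105609, 41), 690) = Rational(-33077319, 41)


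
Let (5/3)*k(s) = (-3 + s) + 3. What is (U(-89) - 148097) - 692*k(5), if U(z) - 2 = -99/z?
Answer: -13365120/89 ≈ -1.5017e+5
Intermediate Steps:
k(s) = 3*s/5 (k(s) = 3*((-3 + s) + 3)/5 = 3*s/5)
U(z) = 2 - 99/z
(U(-89) - 148097) - 692*k(5) = ((2 - 99/(-89)) - 148097) - 2076*5/5 = ((2 - 99*(-1/89)) - 148097) - 692*3 = ((2 + 99/89) - 148097) - 2076 = (277/89 - 148097) - 2076 = -13180356/89 - 2076 = -13365120/89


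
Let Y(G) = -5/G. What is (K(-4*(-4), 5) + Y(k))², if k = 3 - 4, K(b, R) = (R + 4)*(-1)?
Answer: 16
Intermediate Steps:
K(b, R) = -4 - R (K(b, R) = (4 + R)*(-1) = -4 - R)
k = -1
(K(-4*(-4), 5) + Y(k))² = ((-4 - 1*5) - 5/(-1))² = ((-4 - 5) - 5*(-1))² = (-9 + 5)² = (-4)² = 16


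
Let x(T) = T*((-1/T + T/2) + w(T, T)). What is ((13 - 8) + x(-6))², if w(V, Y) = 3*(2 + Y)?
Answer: 8836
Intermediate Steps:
w(V, Y) = 6 + 3*Y
x(T) = T*(6 - 1/T + 7*T/2) (x(T) = T*((-1/T + T/2) + (6 + 3*T)) = T*((T/2 - 1/T) + (6 + 3*T)) = T*(6 - 1/T + 7*T/2))
((13 - 8) + x(-6))² = ((13 - 8) + (-1 + 6*(-6) + (7/2)*(-6)²))² = (5 + (-1 - 36 + (7/2)*36))² = (5 + (-1 - 36 + 126))² = (5 + 89)² = 94² = 8836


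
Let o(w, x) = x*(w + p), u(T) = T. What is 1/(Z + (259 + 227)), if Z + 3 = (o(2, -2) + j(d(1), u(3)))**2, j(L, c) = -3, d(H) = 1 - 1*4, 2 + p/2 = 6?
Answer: 1/1012 ≈ 0.00098814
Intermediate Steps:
p = 8 (p = -4 + 2*6 = -4 + 12 = 8)
d(H) = -3 (d(H) = 1 - 4 = -3)
o(w, x) = x*(8 + w) (o(w, x) = x*(w + 8) = x*(8 + w))
Z = 526 (Z = -3 + (-2*(8 + 2) - 3)**2 = -3 + (-2*10 - 3)**2 = -3 + (-20 - 3)**2 = -3 + (-23)**2 = -3 + 529 = 526)
1/(Z + (259 + 227)) = 1/(526 + (259 + 227)) = 1/(526 + 486) = 1/1012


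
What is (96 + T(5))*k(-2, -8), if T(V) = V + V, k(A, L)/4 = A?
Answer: -848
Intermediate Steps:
k(A, L) = 4*A
T(V) = 2*V
(96 + T(5))*k(-2, -8) = (96 + 2*5)*(4*(-2)) = (96 + 10)*(-8) = 106*(-8) = -848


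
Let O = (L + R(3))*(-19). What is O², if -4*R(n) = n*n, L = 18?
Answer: 1432809/16 ≈ 89551.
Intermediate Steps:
R(n) = -n²/4 (R(n) = -n*n/4 = -n²/4)
O = -1197/4 (O = (18 - ¼*3²)*(-19) = (18 - ¼*9)*(-19) = (18 - 9/4)*(-19) = (63/4)*(-19) = -1197/4 ≈ -299.25)
O² = (-1197/4)² = 1432809/16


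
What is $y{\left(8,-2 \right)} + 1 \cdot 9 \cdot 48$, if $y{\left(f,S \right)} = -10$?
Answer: $422$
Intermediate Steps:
$y{\left(8,-2 \right)} + 1 \cdot 9 \cdot 48 = -10 + 1 \cdot 9 \cdot 48 = -10 + 9 \cdot 48 = -10 + 432 = 422$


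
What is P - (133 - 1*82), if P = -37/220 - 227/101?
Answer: -1186897/22220 ≈ -53.416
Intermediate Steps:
P = -53677/22220 (P = -37*1/220 - 227*1/101 = -37/220 - 227/101 = -53677/22220 ≈ -2.4157)
P - (133 - 1*82) = -53677/22220 - (133 - 1*82) = -53677/22220 - (133 - 82) = -53677/22220 - 1*51 = -53677/22220 - 51 = -1186897/22220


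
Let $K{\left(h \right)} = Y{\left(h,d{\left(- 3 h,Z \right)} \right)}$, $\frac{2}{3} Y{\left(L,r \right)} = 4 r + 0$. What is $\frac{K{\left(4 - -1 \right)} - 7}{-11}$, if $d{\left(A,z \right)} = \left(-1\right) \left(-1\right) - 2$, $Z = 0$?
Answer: $\frac{13}{11} \approx 1.1818$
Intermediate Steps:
$d{\left(A,z \right)} = -1$ ($d{\left(A,z \right)} = 1 - 2 = -1$)
$Y{\left(L,r \right)} = 6 r$ ($Y{\left(L,r \right)} = \frac{3 \left(4 r + 0\right)}{2} = \frac{3 \cdot 4 r}{2} = 6 r$)
$K{\left(h \right)} = -6$ ($K{\left(h \right)} = 6 \left(-1\right) = -6$)
$\frac{K{\left(4 - -1 \right)} - 7}{-11} = \frac{-6 - 7}{-11} = \left(- \frac{1}{11}\right) \left(-13\right) = \frac{13}{11}$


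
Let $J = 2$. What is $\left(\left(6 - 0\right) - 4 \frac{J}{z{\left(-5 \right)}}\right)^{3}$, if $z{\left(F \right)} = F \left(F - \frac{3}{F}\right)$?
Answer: $\frac{238328}{1331} \approx 179.06$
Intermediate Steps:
$\left(\left(6 - 0\right) - 4 \frac{J}{z{\left(-5 \right)}}\right)^{3} = \left(\left(6 - 0\right) - 4 \frac{2}{-3 + \left(-5\right)^{2}}\right)^{3} = \left(\left(6 + 0\right) - 4 \frac{2}{-3 + 25}\right)^{3} = \left(6 - 4 \cdot \frac{2}{22}\right)^{3} = \left(6 - 4 \cdot 2 \cdot \frac{1}{22}\right)^{3} = \left(6 - \frac{4}{11}\right)^{3} = \left(\frac{62}{11}\right)^{3} = \frac{238328}{1331}$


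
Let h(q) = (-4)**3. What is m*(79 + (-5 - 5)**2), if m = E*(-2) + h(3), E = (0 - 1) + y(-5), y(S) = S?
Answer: -9308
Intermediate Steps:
h(q) = -64
E = -6 (E = (0 - 1) - 5 = -1 - 5 = -6)
m = -52 (m = -6*(-2) - 64 = 12 - 64 = -52)
m*(79 + (-5 - 5)**2) = -52*(79 + (-5 - 5)**2) = -52*(79 + (-10)**2) = -52*(79 + 100) = -52*179 = -9308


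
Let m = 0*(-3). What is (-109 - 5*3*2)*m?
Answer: 0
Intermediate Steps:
m = 0
(-109 - 5*3*2)*m = (-109 - 5*3*2)*0 = (-109 - 15*2)*0 = (-109 - 30)*0 = -139*0 = 0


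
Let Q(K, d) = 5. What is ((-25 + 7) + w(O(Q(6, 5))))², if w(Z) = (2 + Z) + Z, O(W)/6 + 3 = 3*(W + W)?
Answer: 94864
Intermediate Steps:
O(W) = -18 + 36*W (O(W) = -18 + 6*(3*(W + W)) = -18 + 6*(3*(2*W)) = -18 + 6*(6*W) = -18 + 36*W)
w(Z) = 2 + 2*Z
((-25 + 7) + w(O(Q(6, 5))))² = ((-25 + 7) + (2 + 2*(-18 + 36*5)))² = (-18 + (2 + 2*(-18 + 180)))² = (-18 + (2 + 2*162))² = (-18 + (2 + 324))² = (-18 + 326)² = 308² = 94864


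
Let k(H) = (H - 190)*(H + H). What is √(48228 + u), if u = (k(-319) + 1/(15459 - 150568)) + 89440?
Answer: 7*√172266050409349/135109 ≈ 680.01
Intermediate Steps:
k(H) = 2*H*(-190 + H) (k(H) = (-190 + H)*(2*H) = 2*H*(-190 + H))
u = 55959715837/135109 (u = (2*(-319)*(-190 - 319) + 1/(15459 - 150568)) + 89440 = (2*(-319)*(-509) + 1/(-135109)) + 89440 = (324742 - 1/135109) + 89440 = 43875566877/135109 + 89440 = 55959715837/135109 ≈ 4.1418e+5)
√(48228 + u) = √(48228 + 55959715837/135109) = √(62475752689/135109) = 7*√172266050409349/135109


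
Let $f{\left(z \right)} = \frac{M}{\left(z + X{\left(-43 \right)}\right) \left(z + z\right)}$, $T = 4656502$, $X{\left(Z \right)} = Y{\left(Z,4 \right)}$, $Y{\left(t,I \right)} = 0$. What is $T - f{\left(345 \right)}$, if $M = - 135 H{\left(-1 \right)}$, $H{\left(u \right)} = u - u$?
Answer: $4656502$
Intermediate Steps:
$H{\left(u \right)} = 0$
$M = 0$ ($M = \left(-135\right) 0 = 0$)
$X{\left(Z \right)} = 0$
$f{\left(z \right)} = 0$ ($f{\left(z \right)} = \frac{0}{\left(z + 0\right) \left(z + z\right)} = \frac{0}{z 2 z} = \frac{0}{2 z^{2}} = 0 \frac{1}{2 z^{2}} = 0$)
$T - f{\left(345 \right)} = 4656502 - 0 = 4656502 + 0 = 4656502$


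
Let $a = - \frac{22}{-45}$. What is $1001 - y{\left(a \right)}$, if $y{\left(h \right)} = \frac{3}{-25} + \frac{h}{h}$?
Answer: $\frac{25003}{25} \approx 1000.1$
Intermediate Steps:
$a = \frac{22}{45}$ ($a = \left(-22\right) \left(- \frac{1}{45}\right) = \frac{22}{45} \approx 0.48889$)
$y{\left(h \right)} = \frac{22}{25}$ ($y{\left(h \right)} = 3 \left(- \frac{1}{25}\right) + 1 = - \frac{3}{25} + 1 = \frac{22}{25}$)
$1001 - y{\left(a \right)} = 1001 - \frac{22}{25} = \frac{25003}{25}$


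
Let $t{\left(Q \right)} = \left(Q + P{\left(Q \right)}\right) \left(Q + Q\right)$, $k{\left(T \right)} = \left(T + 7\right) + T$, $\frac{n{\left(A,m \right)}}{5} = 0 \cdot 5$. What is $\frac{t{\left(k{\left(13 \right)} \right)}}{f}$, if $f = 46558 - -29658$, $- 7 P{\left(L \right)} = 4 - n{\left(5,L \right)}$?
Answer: $\frac{7491}{266756} \approx 0.028082$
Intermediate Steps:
$n{\left(A,m \right)} = 0$ ($n{\left(A,m \right)} = 5 \cdot 0 \cdot 5 = 5 \cdot 0 = 0$)
$P{\left(L \right)} = - \frac{4}{7}$ ($P{\left(L \right)} = - \frac{4 - 0}{7} = - \frac{4 + 0}{7} = \left(- \frac{1}{7}\right) 4 = - \frac{4}{7}$)
$k{\left(T \right)} = 7 + 2 T$ ($k{\left(T \right)} = \left(7 + T\right) + T = 7 + 2 T$)
$f = 76216$ ($f = 46558 + 29658 = 76216$)
$t{\left(Q \right)} = 2 Q \left(- \frac{4}{7} + Q\right)$ ($t{\left(Q \right)} = \left(Q - \frac{4}{7}\right) \left(Q + Q\right) = \left(- \frac{4}{7} + Q\right) 2 Q = 2 Q \left(- \frac{4}{7} + Q\right)$)
$\frac{t{\left(k{\left(13 \right)} \right)}}{f} = \frac{\frac{2}{7} \left(7 + 2 \cdot 13\right) \left(-4 + 7 \left(7 + 2 \cdot 13\right)\right)}{76216} = \frac{2 \left(7 + 26\right) \left(-4 + 7 \left(7 + 26\right)\right)}{7} \cdot \frac{1}{76216} = \frac{2}{7} \cdot 33 \left(-4 + 7 \cdot 33\right) \frac{1}{76216} = \frac{2}{7} \cdot 33 \left(-4 + 231\right) \frac{1}{76216} = \frac{2}{7} \cdot 33 \cdot 227 \cdot \frac{1}{76216} = \frac{14982}{7} \cdot \frac{1}{76216} = \frac{7491}{266756}$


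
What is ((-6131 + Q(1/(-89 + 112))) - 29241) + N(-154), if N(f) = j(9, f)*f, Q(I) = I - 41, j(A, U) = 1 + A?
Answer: -849918/23 ≈ -36953.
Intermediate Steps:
Q(I) = -41 + I
N(f) = 10*f (N(f) = (1 + 9)*f = 10*f)
((-6131 + Q(1/(-89 + 112))) - 29241) + N(-154) = ((-6131 + (-41 + 1/(-89 + 112))) - 29241) + 10*(-154) = ((-6131 + (-41 + 1/23)) - 29241) - 1540 = ((-6131 - 942/23) - 29241) - 1540 = (-141955/23 - 29241) - 1540 = -814498/23 - 1540 = -849918/23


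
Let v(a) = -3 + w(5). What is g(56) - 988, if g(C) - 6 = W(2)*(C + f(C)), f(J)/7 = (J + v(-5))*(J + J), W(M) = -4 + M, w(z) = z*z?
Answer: -123398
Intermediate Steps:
w(z) = z²
v(a) = 22 (v(a) = -3 + 5² = -3 + 25 = 22)
f(J) = 14*J*(22 + J) (f(J) = 7*((J + 22)*(J + J)) = 7*((22 + J)*(2*J)) = 7*(2*J*(22 + J)) = 14*J*(22 + J))
g(C) = 6 - 2*C - 28*C*(22 + C) (g(C) = 6 + (-4 + 2)*(C + 14*C*(22 + C)) = 6 - 2*(C + 14*C*(22 + C)) = 6 + (-2*C - 28*C*(22 + C)) = 6 - 2*C - 28*C*(22 + C))
g(56) - 988 = (6 - 618*56 - 28*56²) - 988 = (6 - 34608 - 28*3136) - 988 = (6 - 34608 - 87808) - 988 = -122410 - 988 = -123398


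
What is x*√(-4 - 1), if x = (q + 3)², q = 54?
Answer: 3249*I*√5 ≈ 7265.0*I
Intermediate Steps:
x = 3249 (x = (54 + 3)² = 57² = 3249)
x*√(-4 - 1) = 3249*√(-4 - 1) = 3249*√(-5) = 3249*(I*√5) = 3249*I*√5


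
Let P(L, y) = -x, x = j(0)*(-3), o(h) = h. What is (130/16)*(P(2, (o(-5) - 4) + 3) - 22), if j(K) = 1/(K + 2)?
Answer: -2665/16 ≈ -166.56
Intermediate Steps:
j(K) = 1/(2 + K)
x = -3/2 (x = -3/(2 + 0) = -3/2 ≈ -1.5000)
P(L, y) = 3/2 (P(L, y) = -1*(-3/2) = 3/2)
(130/16)*(P(2, (o(-5) - 4) + 3) - 22) = (130/16)*(3/2 - 22) = (130*(1/16))*(-41/2) = (65/8)*(-41/2) = -2665/16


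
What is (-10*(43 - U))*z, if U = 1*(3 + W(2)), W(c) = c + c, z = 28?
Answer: -10080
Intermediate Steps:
W(c) = 2*c
U = 7 (U = 1*(3 + 2*2) = 1*(3 + 4) = 1*7 = 7)
(-10*(43 - U))*z = -10*(43 - 1*7)*28 = -10*(43 - 7)*28 = -10*36*28 = -360*28 = -10080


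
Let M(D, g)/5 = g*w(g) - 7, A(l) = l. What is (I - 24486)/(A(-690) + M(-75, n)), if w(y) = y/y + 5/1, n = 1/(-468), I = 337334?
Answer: -24402144/56555 ≈ -431.48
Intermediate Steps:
n = -1/468 ≈ -0.0021368
w(y) = 6 (w(y) = 1 + 5*1 = 1 + 5 = 6)
M(D, g) = -35 + 30*g (M(D, g) = 5*(g*6 - 7) = 5*(6*g - 7) = 5*(-7 + 6*g) = -35 + 30*g)
(I - 24486)/(A(-690) + M(-75, n)) = (337334 - 24486)/(-690 + (-35 + 30*(-1/468))) = 312848/(-690 + (-35 - 5/78)) = 312848/(-690 - 2735/78) = 312848/(-56555/78) = 312848*(-78/56555) = -24402144/56555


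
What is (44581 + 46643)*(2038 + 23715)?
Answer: 2349291672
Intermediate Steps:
(44581 + 46643)*(2038 + 23715) = 91224*25753 = 2349291672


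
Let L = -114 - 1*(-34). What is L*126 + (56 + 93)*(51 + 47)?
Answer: 4522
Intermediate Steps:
L = -80 (L = -114 + 34 = -80)
L*126 + (56 + 93)*(51 + 47) = -80*126 + (56 + 93)*(51 + 47) = -10080 + 149*98 = -10080 + 14602 = 4522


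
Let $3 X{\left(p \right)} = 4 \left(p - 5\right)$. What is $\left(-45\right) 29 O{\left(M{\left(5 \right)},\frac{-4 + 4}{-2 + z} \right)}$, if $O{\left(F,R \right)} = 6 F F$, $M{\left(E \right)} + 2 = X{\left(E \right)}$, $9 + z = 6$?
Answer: $-31320$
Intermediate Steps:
$z = -3$ ($z = -9 + 6 = -3$)
$X{\left(p \right)} = - \frac{20}{3} + \frac{4 p}{3}$ ($X{\left(p \right)} = \frac{4 \left(p - 5\right)}{3} = \frac{4 \left(-5 + p\right)}{3} = \frac{-20 + 4 p}{3} = - \frac{20}{3} + \frac{4 p}{3}$)
$M{\left(E \right)} = - \frac{26}{3} + \frac{4 E}{3}$ ($M{\left(E \right)} = -2 + \left(- \frac{20}{3} + \frac{4 E}{3}\right) = - \frac{26}{3} + \frac{4 E}{3}$)
$O{\left(F,R \right)} = 6 F^{2}$
$\left(-45\right) 29 O{\left(M{\left(5 \right)},\frac{-4 + 4}{-2 + z} \right)} = \left(-45\right) 29 \cdot 6 \left(- \frac{26}{3} + \frac{4}{3} \cdot 5\right)^{2} = - 1305 \cdot 6 \left(- \frac{26}{3} + \frac{20}{3}\right)^{2} = - 1305 \cdot 6 \left(-2\right)^{2} = - 1305 \cdot 6 \cdot 4 = \left(-1305\right) 24 = -31320$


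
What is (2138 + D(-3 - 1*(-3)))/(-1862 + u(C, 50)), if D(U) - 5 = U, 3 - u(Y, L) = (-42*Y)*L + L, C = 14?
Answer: 2143/27491 ≈ 0.077953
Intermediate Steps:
u(Y, L) = 3 - L + 42*L*Y (u(Y, L) = 3 - ((-42*Y)*L + L) = 3 - (-42*L*Y + L) = 3 - (L - 42*L*Y) = 3 + (-L + 42*L*Y) = 3 - L + 42*L*Y)
D(U) = 5 + U
(2138 + D(-3 - 1*(-3)))/(-1862 + u(C, 50)) = (2138 + (5 + (-3 - 1*(-3))))/(-1862 + (3 - 1*50 + 42*50*14)) = (2138 + (5 + (-3 + 3)))/(-1862 + (3 - 50 + 29400)) = (2138 + (5 + 0))/(-1862 + 29353) = (2138 + 5)/27491 = 2143*(1/27491) = 2143/27491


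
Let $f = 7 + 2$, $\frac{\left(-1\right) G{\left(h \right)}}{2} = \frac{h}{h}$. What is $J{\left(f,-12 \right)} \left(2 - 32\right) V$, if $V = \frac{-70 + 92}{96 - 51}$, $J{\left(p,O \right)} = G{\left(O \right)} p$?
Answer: $264$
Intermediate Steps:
$G{\left(h \right)} = -2$ ($G{\left(h \right)} = - 2 \frac{h}{h} = \left(-2\right) 1 = -2$)
$f = 9$
$J{\left(p,O \right)} = - 2 p$
$V = \frac{22}{45} \approx 0.48889$
$J{\left(f,-12 \right)} \left(2 - 32\right) V = \left(-2\right) 9 \left(2 - 32\right) \frac{22}{45} = \left(-18\right) \left(-30\right) \frac{22}{45} = 540 \cdot \frac{22}{45} = 264$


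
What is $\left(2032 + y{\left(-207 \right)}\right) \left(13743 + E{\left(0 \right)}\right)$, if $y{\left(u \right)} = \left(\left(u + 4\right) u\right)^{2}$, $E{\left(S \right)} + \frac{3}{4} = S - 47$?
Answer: $\frac{96730453157413}{4} \approx 2.4183 \cdot 10^{13}$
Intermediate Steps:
$E{\left(S \right)} = - \frac{191}{4} + S$ ($E{\left(S \right)} = - \frac{3}{4} + \left(S - 47\right) = - \frac{3}{4} + \left(-47 + S\right) = - \frac{191}{4} + S$)
$y{\left(u \right)} = u^{2} \left(4 + u\right)^{2}$ ($y{\left(u \right)} = \left(\left(4 + u\right) u\right)^{2} = \left(u \left(4 + u\right)\right)^{2} = u^{2} \left(4 + u\right)^{2}$)
$\left(2032 + y{\left(-207 \right)}\right) \left(13743 + E{\left(0 \right)}\right) = \left(2032 + \left(-207\right)^{2} \left(4 - 207\right)^{2}\right) \left(13743 + \left(- \frac{191}{4} + 0\right)\right) = \left(2032 + 42849 \left(-203\right)^{2}\right) \left(13743 - \frac{191}{4}\right) = \left(2032 + 42849 \cdot 41209\right) \frac{54781}{4} = \left(2032 + 1765764441\right) \frac{54781}{4} = 1765766473 \cdot \frac{54781}{4} = \frac{96730453157413}{4}$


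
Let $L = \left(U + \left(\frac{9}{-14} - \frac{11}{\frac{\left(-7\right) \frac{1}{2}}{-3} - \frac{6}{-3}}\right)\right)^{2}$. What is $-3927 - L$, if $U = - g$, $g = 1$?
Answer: $- \frac{279711133}{70756} \approx -3953.2$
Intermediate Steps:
$U = -1$ ($U = \left(-1\right) 1 = -1$)
$L = \frac{1852321}{70756}$ ($L = \left(-1 + \left(\frac{9}{-14} - \frac{11}{\frac{\left(-7\right) \frac{1}{2}}{-3} - \frac{6}{-3}}\right)\right)^{2} = \left(-1 + \left(9 \left(- \frac{1}{14}\right) - \frac{11}{\left(-7\right) \frac{1}{2} \left(- \frac{1}{3}\right) - -2}\right)\right)^{2} = \left(-1 - \left(\frac{9}{14} + \frac{11}{\left(- \frac{7}{2}\right) \left(- \frac{1}{3}\right) + 2}\right)\right)^{2} = \left(-1 - \left(\frac{9}{14} + \frac{11}{\frac{7}{6} + 2}\right)\right)^{2} = \left(-1 - \left(\frac{9}{14} + \frac{11}{\frac{19}{6}}\right)\right)^{2} = \left(-1 - \frac{1095}{266}\right)^{2} = \left(- \frac{1361}{266}\right)^{2} = \frac{1852321}{70756} \approx 26.179$)
$-3927 - L = -3927 - \frac{1852321}{70756} = - \frac{279711133}{70756}$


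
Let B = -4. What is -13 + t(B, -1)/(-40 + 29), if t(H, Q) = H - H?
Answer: -13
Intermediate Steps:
t(H, Q) = 0
-13 + t(B, -1)/(-40 + 29) = -13 + 0/(-40 + 29) = -13 + 0/(-11) = -13 - 1/11*0 = -13 + 0 = -13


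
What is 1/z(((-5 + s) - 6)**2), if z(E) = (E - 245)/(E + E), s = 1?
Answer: -40/29 ≈ -1.3793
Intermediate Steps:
z(E) = (-245 + E)/(2*E) (z(E) = (-245 + E)/((2*E)) = (-245 + E)*(1/(2*E)) = (-245 + E)/(2*E))
1/z(((-5 + s) - 6)**2) = 1/((-245 + ((-5 + 1) - 6)**2)/(2*(((-5 + 1) - 6)**2))) = 1/((-245 + (-4 - 6)**2)/(2*((-4 - 6)**2))) = 1/((-245 + (-10)**2)/(2*((-10)**2))) = 1/((1/2)*(-245 + 100)/100) = 1/((1/2)*(1/100)*(-145)) = 1/(-29/40) = -40/29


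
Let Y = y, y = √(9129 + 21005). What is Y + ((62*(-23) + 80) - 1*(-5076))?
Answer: 3730 + √30134 ≈ 3903.6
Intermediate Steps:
y = √30134 ≈ 173.59
Y = √30134 ≈ 173.59
Y + ((62*(-23) + 80) - 1*(-5076)) = √30134 + ((62*(-23) + 80) - 1*(-5076)) = √30134 + ((-1426 + 80) + 5076) = √30134 + (-1346 + 5076) = √30134 + 3730 = 3730 + √30134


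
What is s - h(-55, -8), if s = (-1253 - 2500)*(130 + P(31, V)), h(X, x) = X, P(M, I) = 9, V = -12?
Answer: -521612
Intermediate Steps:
s = -521667 (s = (-1253 - 2500)*(130 + 9) = -3753*139 = -521667)
s - h(-55, -8) = -521667 - 1*(-55) = -521667 + 55 = -521612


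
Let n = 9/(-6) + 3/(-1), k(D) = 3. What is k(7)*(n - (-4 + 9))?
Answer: -57/2 ≈ -28.500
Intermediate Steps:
n = -9/2 (n = 9*(-⅙) + 3*(-1) = -3/2 - 3 = -9/2 ≈ -4.5000)
k(7)*(n - (-4 + 9)) = 3*(-9/2 - (-4 + 9)) = 3*(-9/2 - 1*5) = 3*(-9/2 - 5) = 3*(-19/2) = -57/2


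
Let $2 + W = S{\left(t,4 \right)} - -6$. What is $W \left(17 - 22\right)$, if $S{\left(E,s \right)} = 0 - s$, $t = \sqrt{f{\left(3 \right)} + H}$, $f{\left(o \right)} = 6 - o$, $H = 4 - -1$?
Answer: $0$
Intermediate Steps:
$H = 5$ ($H = 4 + 1 = 5$)
$t = 2 \sqrt{2}$ ($t = \sqrt{\left(6 - 3\right) + 5} = \sqrt{3 + 5} = \sqrt{8} = 2 \sqrt{2} \approx 2.8284$)
$S{\left(E,s \right)} = - s$
$W = 0$ ($W = -2 - -2 = -2 + \left(-4 + 6\right) = -2 + 2 = 0$)
$W \left(17 - 22\right) = 0 \left(17 - 22\right) = 0 \left(-5\right) = 0$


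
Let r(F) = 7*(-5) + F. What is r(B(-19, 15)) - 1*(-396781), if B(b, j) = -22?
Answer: 396724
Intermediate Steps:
r(F) = -35 + F
r(B(-19, 15)) - 1*(-396781) = (-35 - 22) - 1*(-396781) = -57 + 396781 = 396724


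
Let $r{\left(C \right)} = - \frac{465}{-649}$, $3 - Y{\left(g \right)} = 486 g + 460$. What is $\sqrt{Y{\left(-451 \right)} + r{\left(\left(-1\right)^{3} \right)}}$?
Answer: $\frac{\sqrt{92129175314}}{649} \approx 467.69$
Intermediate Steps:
$Y{\left(g \right)} = -457 - 486 g$ ($Y{\left(g \right)} = 3 - \left(486 g + 460\right) = 3 - \left(460 + 486 g\right) = -457 - 486 g$)
$r{\left(C \right)} = \frac{465}{649}$ ($r{\left(C \right)} = \left(-465\right) \left(- \frac{1}{649}\right) = \frac{465}{649}$)
$\sqrt{Y{\left(-451 \right)} + r{\left(\left(-1\right)^{3} \right)}} = \sqrt{\left(-457 - -219186\right) + \frac{465}{649}} = \sqrt{\left(-457 + 219186\right) + \frac{465}{649}} = \sqrt{218729 + \frac{465}{649}} = \sqrt{\frac{141955586}{649}} = \frac{\sqrt{92129175314}}{649}$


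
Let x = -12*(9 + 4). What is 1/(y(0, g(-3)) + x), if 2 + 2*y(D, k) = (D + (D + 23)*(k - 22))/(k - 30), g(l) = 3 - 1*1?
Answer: -14/2083 ≈ -0.0067211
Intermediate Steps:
g(l) = 2 (g(l) = 3 - 1 = 2)
x = -156 (x = -12*13 = -156)
y(D, k) = -1 + (D + (-22 + k)*(23 + D))/(2*(-30 + k)) (y(D, k) = -1 + ((D + (D + 23)*(k - 22))/(k - 30))/2 = -1 + ((D + (23 + D)*(-22 + k))/(-30 + k))/2 = -1 + ((D + (-22 + k)*(23 + D))/(-30 + k))/2 = -1 + (D + (-22 + k)*(23 + D))/(2*(-30 + k)))
1/(y(0, g(-3)) + x) = 1/((-446 - 21*0 + 21*2 + 0*2)/(2*(-30 + 2)) - 156) = 1/((½)*(-446 + 0 + 42 + 0)/(-28) - 156) = 1/((½)*(-1/28)*(-404) - 156) = 1/(101/14 - 156) = 1/(-2083/14) = -14/2083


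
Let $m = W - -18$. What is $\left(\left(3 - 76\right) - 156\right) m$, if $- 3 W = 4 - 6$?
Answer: $- \frac{12824}{3} \approx -4274.7$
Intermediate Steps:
$W = \frac{2}{3}$ ($W = - \frac{4 - 6}{3} = \left(- \frac{1}{3}\right) \left(-2\right) = \frac{2}{3} \approx 0.66667$)
$m = \frac{56}{3}$ ($m = \frac{2}{3} - -18 = \frac{2}{3} + 18 = \frac{56}{3} \approx 18.667$)
$\left(\left(3 - 76\right) - 156\right) m = \left(\left(3 - 76\right) - 156\right) \frac{56}{3} = \left(-73 - 156\right) \frac{56}{3} = \left(-229\right) \frac{56}{3} = - \frac{12824}{3}$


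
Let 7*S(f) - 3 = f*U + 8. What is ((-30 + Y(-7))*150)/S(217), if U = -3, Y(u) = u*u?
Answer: -1995/64 ≈ -31.172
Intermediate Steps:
Y(u) = u²
S(f) = 11/7 - 3*f/7 (S(f) = 3/7 + (f*(-3) + 8)/7 = 3/7 + (-3*f + 8)/7 = 3/7 + (8 - 3*f)/7 = 3/7 + (8/7 - 3*f/7) = 11/7 - 3*f/7)
((-30 + Y(-7))*150)/S(217) = ((-30 + (-7)²)*150)/(11/7 - 3/7*217) = ((-30 + 49)*150)/(11/7 - 93) = (19*150)/(-640/7) = 2850*(-7/640) = -1995/64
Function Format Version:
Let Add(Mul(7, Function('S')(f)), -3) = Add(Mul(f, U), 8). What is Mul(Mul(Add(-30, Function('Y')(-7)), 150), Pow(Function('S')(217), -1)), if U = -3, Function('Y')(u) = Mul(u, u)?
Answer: Rational(-1995, 64) ≈ -31.172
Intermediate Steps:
Function('Y')(u) = Pow(u, 2)
Function('S')(f) = Add(Rational(11, 7), Mul(Rational(-3, 7), f)) (Function('S')(f) = Add(Rational(3, 7), Mul(Rational(1, 7), Add(Mul(f, -3), 8))) = Add(Rational(3, 7), Mul(Rational(1, 7), Add(Mul(-3, f), 8))) = Add(Rational(3, 7), Mul(Rational(1, 7), Add(8, Mul(-3, f)))) = Add(Rational(3, 7), Add(Rational(8, 7), Mul(Rational(-3, 7), f))) = Add(Rational(11, 7), Mul(Rational(-3, 7), f)))
Mul(Mul(Add(-30, Function('Y')(-7)), 150), Pow(Function('S')(217), -1)) = Mul(Mul(Add(-30, Pow(-7, 2)), 150), Pow(Add(Rational(11, 7), Mul(Rational(-3, 7), 217)), -1)) = Mul(Mul(Add(-30, 49), 150), Pow(Add(Rational(11, 7), -93), -1)) = Mul(Mul(19, 150), Pow(Rational(-640, 7), -1)) = Mul(2850, Rational(-7, 640)) = Rational(-1995, 64)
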